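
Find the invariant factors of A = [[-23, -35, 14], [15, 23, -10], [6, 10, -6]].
x + 2, (x + 2)^2

The Jordan structure of A has elementary divisors (x + 2)^2, (x + 2). Arranging the block sizes at each eigenvalue in decreasing order and taking row products gives the invariant factors.

Invariant factors (smallest first, each dividing the next): x + 2, (x + 2)^2.

Check: the last factor (x + 2)^2 is the minimal polynomial, and the product (x + 2)^3 is the characteristic polynomial.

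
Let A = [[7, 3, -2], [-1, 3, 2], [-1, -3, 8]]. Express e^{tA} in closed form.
e^{tA} = [[(t + 1)*e^{6*t}, 3*t*e^{6*t}, -2*t*e^{6*t}], [-t*e^{6*t}, (1 - 3*t)*e^{6*t}, 2*t*e^{6*t}], [-t*e^{6*t}, -3*t*e^{6*t}, (2*t + 1)*e^{6*t}]]

A has Jordan form J = [[6, 1, 0], [0, 6, 0], [0, 0, 6]] with A = PJP^{-1}, so e^{tA} = P e^{tJ} P^{-1}.

For a Jordan block J_k(λ), e^{tJ_k(λ)} = e^{λt} · (I + tN + t^2 N^2/2! + ... + t^{k-1} N^{k-1}/(k-1)!) where N is the nilpotent superdiagonal part.

Assembling the blocks and conjugating back gives the entries of e^{tA} as shown above.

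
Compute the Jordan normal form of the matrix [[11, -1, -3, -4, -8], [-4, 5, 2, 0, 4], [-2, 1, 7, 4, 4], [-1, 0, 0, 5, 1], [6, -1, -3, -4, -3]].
The characteristic polynomial is det(xI - A) = (x - 5)^5, so the eigenvalues are 5 (algebraic multiplicity 5).

For λ = 5: rank(A - 5I) = 3, rank((A - 5I)^2) = 1, rank((A - 5I)^3) = 0. The eigenspace has dimension 5 - 3 = 2, so there are 2 Jordan blocks; the rank sequence gives block sizes [3, 2].

Assembling the blocks gives the Jordan form J above.

J = [[5, 1, 0, 0, 0], [0, 5, 1, 0, 0], [0, 0, 5, 0, 0], [0, 0, 0, 5, 1], [0, 0, 0, 0, 5]]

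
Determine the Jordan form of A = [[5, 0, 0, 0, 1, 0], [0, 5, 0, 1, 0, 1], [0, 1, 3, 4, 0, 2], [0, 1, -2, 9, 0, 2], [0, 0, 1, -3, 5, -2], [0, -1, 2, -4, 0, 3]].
The characteristic polynomial is det(xI - A) = (x - 5)^6, so the eigenvalues are 5 (algebraic multiplicity 6).

For λ = 5: rank(A - 5I) = 4, rank((A - 5I)^2) = 2, rank((A - 5I)^3) = 0. The eigenspace has dimension 6 - 4 = 2, so there are 2 Jordan blocks; the rank sequence gives block sizes [3, 3].

Assembling the blocks gives the Jordan form J above.

J = [[5, 1, 0, 0, 0, 0], [0, 5, 1, 0, 0, 0], [0, 0, 5, 0, 0, 0], [0, 0, 0, 5, 1, 0], [0, 0, 0, 0, 5, 1], [0, 0, 0, 0, 0, 5]]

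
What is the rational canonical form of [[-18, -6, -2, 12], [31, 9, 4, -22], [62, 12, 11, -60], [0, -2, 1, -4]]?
The invariant factors of A (the non-unit diagonal entries of the Smith normal form of xI - A over ℚ[x]) are x^2 + x + 4, x^2 + x + 4, each dividing the next. The characteristic polynomial is their product, (x^2 + x + 4)^2.

The rational canonical form is the block-diagonal matrix of companion matrices C(f_i):
R = [[0, -4, 0, 0], [1, -1, 0, 0], [0, 0, 0, -4], [0, 0, 1, -1]].

Note the characteristic polynomial does not split into linear factors over ℚ, so A has no Jordan form over ℚ; the rational canonical form exists over any field.

R = [[0, -4, 0, 0], [1, -1, 0, 0], [0, 0, 0, -4], [0, 0, 1, -1]]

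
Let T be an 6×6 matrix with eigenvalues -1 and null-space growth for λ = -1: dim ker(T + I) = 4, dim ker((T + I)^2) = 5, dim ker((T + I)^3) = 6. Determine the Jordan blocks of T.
λ = -1: successive nullity increments [4, 1, 1] count blocks of size ≥ k; block sizes are [3, 1, 1, 1].

Jordan blocks: (-1, 3), (-1, 1), (-1, 1), (-1, 1)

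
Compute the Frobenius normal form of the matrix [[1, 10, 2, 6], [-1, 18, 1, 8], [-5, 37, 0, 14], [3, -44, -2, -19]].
The invariant factors of A (the non-unit diagonal entries of the Smith normal form of xI - A over ℚ[x]) are x^2 + 1, x^2 + 1, each dividing the next. The characteristic polynomial is their product, (x^2 + 1)^2.

The rational canonical form is the block-diagonal matrix of companion matrices C(f_i):
R = [[0, -1, 0, 0], [1, 0, 0, 0], [0, 0, 0, -1], [0, 0, 1, 0]].

Note the characteristic polynomial does not split into linear factors over ℚ, so A has no Jordan form over ℚ; the rational canonical form exists over any field.

R = [[0, -1, 0, 0], [1, 0, 0, 0], [0, 0, 0, -1], [0, 0, 1, 0]]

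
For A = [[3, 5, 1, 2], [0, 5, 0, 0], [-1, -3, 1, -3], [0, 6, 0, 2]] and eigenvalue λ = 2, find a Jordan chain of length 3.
We seek v_1 ∈ ker((A - 2I)^3) \ ker((A - 2I)^2), then set v_{i+1} = (A - 2I) v_i.

One such chain is v_1 = [[0, 0, 0, -1]]^T, v_2 = [[-2, 0, 3, 0]]^T, v_3 = [[1, 0, -1, 0]]^T. Check: (A - 2I) v_3 = [[0, 0, 0, 0]]^T = 0.

v_1 = [[0, 0, 0, -1]]^T, v_2 = [[-2, 0, 3, 0]]^T, v_3 = [[1, 0, -1, 0]]^T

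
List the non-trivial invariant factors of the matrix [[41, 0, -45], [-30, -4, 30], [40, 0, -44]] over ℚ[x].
The Jordan structure of A has elementary divisors (x + 4), (x + 4), (x - 1). Arranging the block sizes at each eigenvalue in decreasing order and taking row products gives the invariant factors.

Invariant factors (smallest first, each dividing the next): x + 4, (x - 1)(x + 4).

Check: the last factor (x - 1)(x + 4) is the minimal polynomial, and the product (x - 1)(x + 4)^2 is the characteristic polynomial.

x + 4, (x - 1)(x + 4)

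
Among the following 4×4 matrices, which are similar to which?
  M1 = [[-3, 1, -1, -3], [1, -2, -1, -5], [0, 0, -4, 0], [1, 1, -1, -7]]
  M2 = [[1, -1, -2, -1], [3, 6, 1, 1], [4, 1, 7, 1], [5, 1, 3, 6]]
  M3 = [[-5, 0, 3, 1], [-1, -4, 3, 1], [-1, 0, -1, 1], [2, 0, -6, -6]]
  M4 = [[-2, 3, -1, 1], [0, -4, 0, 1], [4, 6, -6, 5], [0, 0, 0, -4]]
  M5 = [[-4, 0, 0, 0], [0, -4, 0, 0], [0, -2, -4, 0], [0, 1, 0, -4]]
4 classes: {M1}, {M2}, {M3, M5}, {M4}

Characteristic polynomials: χ_{M1} = (x + 4)^4, χ_{M2} = (x - 5)^4, χ_{M3} = (x + 4)^4, χ_{M4} = (x + 4)^4, χ_{M5} = (x + 4)^4.

{M1}: invariant factors x + 4, (x + 4)^3.

{M2}: invariant factors (x - 5)^2, (x - 5)^2.

{M3, M5}: invariant factors x + 4, x + 4, (x + 4)^2.

{M4}: invariant factors (x + 4)^2, (x + 4)^2.

Matrices are similar if and only if their invariant-factor lists agree; the partition into similarity classes is {M1}, {M2}, {M3, M5}, {M4}.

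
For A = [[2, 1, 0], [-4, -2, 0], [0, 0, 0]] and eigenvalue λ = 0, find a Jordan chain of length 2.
v_1 = [[-1, 3, -1]]^T, v_2 = [[1, -2, 0]]^T

We seek v_1 ∈ ker(A^2) \ ker(A), then set v_{i+1} = A v_i.

One such chain is v_1 = [[-1, 3, -1]]^T, v_2 = [[1, -2, 0]]^T. Check: A v_2 = [[0, 0, 0]]^T = 0.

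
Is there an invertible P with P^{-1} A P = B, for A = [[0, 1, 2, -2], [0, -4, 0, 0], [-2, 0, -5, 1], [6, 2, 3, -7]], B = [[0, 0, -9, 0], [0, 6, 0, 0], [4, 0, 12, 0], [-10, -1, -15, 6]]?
trace(A) = -16 but trace(B) = 24. The trace is a similarity invariant, so A and B are not similar.

No.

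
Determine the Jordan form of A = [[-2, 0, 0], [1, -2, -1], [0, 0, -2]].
The characteristic polynomial is det(xI - A) = (x + 2)^3, so the eigenvalues are -2 (algebraic multiplicity 3).

For λ = -2: rank(A + 2I) = 1, rank((A + 2I)^2) = 0. The eigenspace has dimension 3 - 1 = 2, so there are 2 Jordan blocks; the rank sequence gives block sizes [2, 1].

Assembling the blocks gives the Jordan form J above.

J = [[-2, 1, 0], [0, -2, 0], [0, 0, -2]]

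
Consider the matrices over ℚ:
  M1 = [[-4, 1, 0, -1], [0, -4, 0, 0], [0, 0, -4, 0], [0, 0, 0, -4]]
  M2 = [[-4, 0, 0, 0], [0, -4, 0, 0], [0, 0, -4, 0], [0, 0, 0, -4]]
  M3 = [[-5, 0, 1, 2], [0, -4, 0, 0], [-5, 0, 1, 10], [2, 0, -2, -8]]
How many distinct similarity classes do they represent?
2 classes: {M1, M3}, {M2}

Characteristic polynomials: χ_{M1} = (x + 4)^4, χ_{M2} = (x + 4)^4, χ_{M3} = (x + 4)^4.

{M1, M3}: invariant factors x + 4, x + 4, (x + 4)^2.

{M2}: invariant factors x + 4, x + 4, x + 4, x + 4.

Matrices are similar if and only if their invariant-factor lists agree; the partition into similarity classes is {M1, M3}, {M2}.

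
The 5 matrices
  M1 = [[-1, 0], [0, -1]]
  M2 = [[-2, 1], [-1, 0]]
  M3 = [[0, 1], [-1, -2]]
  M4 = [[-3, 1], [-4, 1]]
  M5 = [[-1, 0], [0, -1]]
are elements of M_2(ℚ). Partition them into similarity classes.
Characteristic polynomials: χ_{M1} = (x + 1)^2, χ_{M2} = (x + 1)^2, χ_{M3} = (x + 1)^2, χ_{M4} = (x + 1)^2, χ_{M5} = (x + 1)^2.

{M1, M5}: invariant factors x + 1, x + 1.

{M2, M3, M4}: invariant factors (x + 1)^2.

Matrices are similar if and only if their invariant-factor lists agree; the partition into similarity classes is {M1, M5}, {M2, M3, M4}.

2 classes: {M1, M5}, {M2, M3, M4}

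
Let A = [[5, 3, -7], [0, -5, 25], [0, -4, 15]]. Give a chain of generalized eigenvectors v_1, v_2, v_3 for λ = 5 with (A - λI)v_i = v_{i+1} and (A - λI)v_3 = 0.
v_1 = [[0, 2, 1]]^T, v_2 = [[-1, 5, 2]]^T, v_3 = [[1, 0, 0]]^T

We seek v_1 ∈ ker((A - 5I)^3) \ ker((A - 5I)^2), then set v_{i+1} = (A - 5I) v_i.

One such chain is v_1 = [[0, 2, 1]]^T, v_2 = [[-1, 5, 2]]^T, v_3 = [[1, 0, 0]]^T. Check: (A - 5I) v_3 = [[0, 0, 0]]^T = 0.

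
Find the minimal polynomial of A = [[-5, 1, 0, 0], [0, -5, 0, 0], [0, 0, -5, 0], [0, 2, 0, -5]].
The characteristic polynomial factors as (x + 5)^4. The minimal polynomial is ∏(x - λ)^{k_λ} where k_λ is the size of the largest Jordan block at λ.

For λ = -5: rank(A + 5I) = 1, and the largest Jordan block has size 2 (the smallest k with rank((A + 5I)^k) = rank((A + 5I)^(k+1))).

So m_A(x) = (x + 5)^2.

m_A(x) = (x + 5)^2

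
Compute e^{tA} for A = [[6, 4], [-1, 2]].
e^{tA} = [[(2*t + 1)*e^{4*t}, 4*t*e^{4*t}], [-t*e^{4*t}, (1 - 2*t)*e^{4*t}]]

A has Jordan form J = [[4, 1], [0, 4]] with A = PJP^{-1}, so e^{tA} = P e^{tJ} P^{-1}.

For a Jordan block J_k(λ), e^{tJ_k(λ)} = e^{λt} · (I + tN + t^2 N^2/2! + ... + t^{k-1} N^{k-1}/(k-1)!) where N is the nilpotent superdiagonal part.

Assembling the blocks and conjugating back gives the entries of e^{tA} as shown above.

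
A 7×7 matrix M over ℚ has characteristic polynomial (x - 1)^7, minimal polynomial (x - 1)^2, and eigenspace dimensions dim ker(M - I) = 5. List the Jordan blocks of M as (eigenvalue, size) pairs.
λ = 1: algebraic multiplicity 7 (exponent in χ_M), largest block size 2 (exponent in m_M), 5 blocks (geometric multiplicity). These force block sizes [2, 2, 1, 1, 1].

Jordan blocks: (1, 2), (1, 2), (1, 1), (1, 1), (1, 1)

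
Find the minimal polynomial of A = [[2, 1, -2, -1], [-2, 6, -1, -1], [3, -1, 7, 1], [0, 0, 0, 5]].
m_A(x) = (x - 5)^3

The characteristic polynomial factors as (x - 5)^4. The minimal polynomial is ∏(x - λ)^{k_λ} where k_λ is the size of the largest Jordan block at λ.

For λ = 5: rank(A - 5I) = 2, and the largest Jordan block has size 3 (the smallest k with rank((A - 5I)^k) = rank((A - 5I)^(k+1))).

So m_A(x) = (x - 5)^3.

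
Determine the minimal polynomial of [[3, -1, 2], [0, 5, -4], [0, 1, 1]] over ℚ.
m_A(x) = (x - 3)^2

The characteristic polynomial factors as (x - 3)^3. The minimal polynomial is ∏(x - λ)^{k_λ} where k_λ is the size of the largest Jordan block at λ.

For λ = 3: rank(A - 3I) = 1, and the largest Jordan block has size 2 (the smallest k with rank((A - 3I)^k) = rank((A - 3I)^(k+1))).

So m_A(x) = (x - 3)^2.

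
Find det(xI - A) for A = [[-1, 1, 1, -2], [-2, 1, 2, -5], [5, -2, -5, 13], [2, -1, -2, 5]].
χ_A(x) = x^4

xI - A = [[x + 1, -1, -1, 2], [2, x - 1, -2, 5], [-5, 2, x + 5, -13], [-2, 1, 2, x - 5]].

Expanding det(xI - A) along the first row:
det(xI - A) = + (x + 1)·det([[x - 1, -2, 5], [2, x + 5, -13], [1, 2, x - 5]]) - (-1)·det([[2, -2, 5], [-5, x + 5, -13], [-2, 2, x - 5]]) + (-1)·det([[2, x - 1, 5], [-5, 2, -13], [-2, 1, x - 5]]) - (2)·det([[2, x - 1, -2], [-5, 2, x + 5], [-2, 1, 2]]).

Evaluating gives χ_A(x) = x^4.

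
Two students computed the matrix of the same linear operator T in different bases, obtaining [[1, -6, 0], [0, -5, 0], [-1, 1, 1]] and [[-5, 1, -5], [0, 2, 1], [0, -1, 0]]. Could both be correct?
Two matrices over a field are similar if and only if they have the same invariant factors.

Both A and B have characteristic polynomial (x - 1)^2(x + 5) and minimal polynomial (x - 1)^2(x + 5). Computing further, both have invariant factors (x - 1)^2(x + 5). Hence A and B are similar.

Yes.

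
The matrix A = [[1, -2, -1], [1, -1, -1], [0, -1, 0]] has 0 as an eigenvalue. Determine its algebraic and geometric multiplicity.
The characteristic polynomial is x^3, so the factor x appears with exponent 3: the algebraic multiplicity is 3.

rank(A) = 2, so the eigenspace has dimension 3 - 2 = 1: the geometric multiplicity is 1.

Since 1 < 3, A is not diagonalizable.

algebraic multiplicity 3, geometric multiplicity 1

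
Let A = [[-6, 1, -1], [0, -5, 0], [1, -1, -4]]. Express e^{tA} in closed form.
e^{tA} = [[(1 - t)*e^{-5*t}, t*e^{-5*t}, -t*e^{-5*t}], [0, e^{-5*t}, 0], [t*e^{-5*t}, -t*e^{-5*t}, (t + 1)*e^{-5*t}]]

A has Jordan form J = [[-5, 1, 0], [0, -5, 0], [0, 0, -5]] with A = PJP^{-1}, so e^{tA} = P e^{tJ} P^{-1}.

For a Jordan block J_k(λ), e^{tJ_k(λ)} = e^{λt} · (I + tN + t^2 N^2/2! + ... + t^{k-1} N^{k-1}/(k-1)!) where N is the nilpotent superdiagonal part.

Assembling the blocks and conjugating back gives the entries of e^{tA} as shown above.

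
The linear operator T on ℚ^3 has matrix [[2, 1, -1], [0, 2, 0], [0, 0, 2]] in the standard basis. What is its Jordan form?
J = [[2, 1, 0], [0, 2, 0], [0, 0, 2]]

The characteristic polynomial is det(xI - A) = (x - 2)^3, so the eigenvalues are 2 (algebraic multiplicity 3).

For λ = 2: rank(A - 2I) = 1, rank((A - 2I)^2) = 0. The eigenspace has dimension 3 - 1 = 2, so there are 2 Jordan blocks; the rank sequence gives block sizes [2, 1].

Assembling the blocks gives the Jordan form J above.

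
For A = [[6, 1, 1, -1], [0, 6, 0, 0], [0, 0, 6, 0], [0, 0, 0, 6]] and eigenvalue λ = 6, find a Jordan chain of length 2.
v_1 = [[0, -3, -2, -6]]^T, v_2 = [[1, 0, 0, 0]]^T

We seek v_1 ∈ ker((A - 6I)^2) \ ker(A - 6I), then set v_{i+1} = (A - 6I) v_i.

One such chain is v_1 = [[0, -3, -2, -6]]^T, v_2 = [[1, 0, 0, 0]]^T. Check: (A - 6I) v_2 = [[0, 0, 0, 0]]^T = 0.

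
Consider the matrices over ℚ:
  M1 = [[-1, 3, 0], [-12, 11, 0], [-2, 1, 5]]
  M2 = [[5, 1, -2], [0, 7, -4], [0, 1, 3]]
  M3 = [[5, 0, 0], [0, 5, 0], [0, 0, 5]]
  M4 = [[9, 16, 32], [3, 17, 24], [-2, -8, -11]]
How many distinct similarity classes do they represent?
Characteristic polynomials: χ_{M1} = (x - 5)^3, χ_{M2} = (x - 5)^3, χ_{M3} = (x - 5)^3, χ_{M4} = (x - 5)^3.

{M1, M2, M4}: invariant factors x - 5, (x - 5)^2.

{M3}: invariant factors x - 5, x - 5, x - 5.

Matrices are similar if and only if their invariant-factor lists agree; the partition into similarity classes is {M1, M2, M4}, {M3}.

2 classes: {M1, M2, M4}, {M3}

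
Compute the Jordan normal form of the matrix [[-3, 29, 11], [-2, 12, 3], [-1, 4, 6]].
J = [[5, 1, 0], [0, 5, 1], [0, 0, 5]]

The characteristic polynomial is det(xI - A) = (x - 5)^3, so the eigenvalues are 5 (algebraic multiplicity 3).

For λ = 5: rank(A - 5I) = 2, rank((A - 5I)^2) = 1, rank((A - 5I)^3) = 0. The eigenspace has dimension 3 - 2 = 1, so there is 1 Jordan block; the rank sequence gives block sizes [3].

Assembling the blocks gives the Jordan form J above.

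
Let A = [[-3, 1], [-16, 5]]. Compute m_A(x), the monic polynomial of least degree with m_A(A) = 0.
The characteristic polynomial factors as (x - 1)^2. The minimal polynomial is ∏(x - λ)^{k_λ} where k_λ is the size of the largest Jordan block at λ.

For λ = 1: rank(A - I) = 1, and the largest Jordan block has size 2 (the smallest k with rank((A - I)^k) = rank((A - I)^(k+1))).

So m_A(x) = (x - 1)^2.

m_A(x) = (x - 1)^2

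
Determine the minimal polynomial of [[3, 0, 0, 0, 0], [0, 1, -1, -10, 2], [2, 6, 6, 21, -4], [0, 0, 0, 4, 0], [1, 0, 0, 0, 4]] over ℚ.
m_A(x) = (x - 4)^2(x - 3)

The characteristic polynomial factors as (x - 4)^3(x - 3)^2. The minimal polynomial is ∏(x - λ)^{k_λ} where k_λ is the size of the largest Jordan block at λ.

For λ = 3: rank(A - 3I) = 3, and the largest Jordan block has size 1 (the smallest k with rank((A - 3I)^k) = rank((A - 3I)^(k+1))).
For λ = 4: rank(A - 4I) = 3, and the largest Jordan block has size 2 (the smallest k with rank((A - 4I)^k) = rank((A - 4I)^(k+1))).

So m_A(x) = (x - 4)^2(x - 3).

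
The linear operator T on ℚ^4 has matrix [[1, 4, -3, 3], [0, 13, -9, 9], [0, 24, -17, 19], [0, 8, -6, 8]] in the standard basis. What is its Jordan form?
The characteristic polynomial is det(xI - A) = (x - 2)(x - 1)^3, so the eigenvalues are 1 (algebraic multiplicity 3), 2 (algebraic multiplicity 1).

For λ = 1: rank(A - I) = 2, rank((A - I)^2) = 1. The eigenspace has dimension 4 - 2 = 2, so there are 2 Jordan blocks; the rank sequence gives block sizes [2, 1].

For λ = 2: algebraic multiplicity 1 gives one 1×1 block.

Assembling the blocks gives the Jordan form J above.

J = [[1, 1, 0, 0], [0, 1, 0, 0], [0, 0, 1, 0], [0, 0, 0, 2]]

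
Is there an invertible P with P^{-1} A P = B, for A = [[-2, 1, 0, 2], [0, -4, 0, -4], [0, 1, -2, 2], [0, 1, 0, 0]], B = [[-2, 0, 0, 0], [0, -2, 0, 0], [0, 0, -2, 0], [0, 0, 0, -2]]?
No.

Both have characteristic polynomial (x + 2)^4, but the minimal polynomial of A is (x + 2)^2 while the minimal polynomial of B is x + 2. The minimal polynomial is a similarity invariant, so A and B are not similar.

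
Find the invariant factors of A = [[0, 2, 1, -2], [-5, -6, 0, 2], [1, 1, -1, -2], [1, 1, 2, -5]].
x + 3, (x + 3)^3

The Jordan structure of A has elementary divisors (x + 3)^3, (x + 3). Arranging the block sizes at each eigenvalue in decreasing order and taking row products gives the invariant factors.

Invariant factors (smallest first, each dividing the next): x + 3, (x + 3)^3.

Check: the last factor (x + 3)^3 is the minimal polynomial, and the product (x + 3)^4 is the characteristic polynomial.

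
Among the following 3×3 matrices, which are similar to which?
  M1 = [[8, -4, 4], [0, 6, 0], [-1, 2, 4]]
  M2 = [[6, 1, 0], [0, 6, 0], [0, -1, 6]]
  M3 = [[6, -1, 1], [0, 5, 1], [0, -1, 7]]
Characteristic polynomials: χ_{M1} = (x - 6)^3, χ_{M2} = (x - 6)^3, χ_{M3} = (x - 6)^3.

{M1, M2, M3}: invariant factors x - 6, (x - 6)^2.

Matrices are similar if and only if their invariant-factor lists agree; the partition into similarity classes is {M1, M2, M3}.

1 class: {M1, M2, M3}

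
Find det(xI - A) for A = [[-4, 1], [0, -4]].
χ_A(x) = (x + 4)^2

xI - A = [[x + 4, -1], [0, x + 4]].

Expanding det(xI - A) along the first row:
det(xI - A) = + (x + 4)·det([[x + 4]]) - (-1)·det([[0]]).

Evaluating gives χ_A(x) = x^2 + 8x + 16 = (x + 4)^2.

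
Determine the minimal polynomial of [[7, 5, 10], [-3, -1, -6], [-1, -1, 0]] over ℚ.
m_A(x) = (x - 2)^2

The characteristic polynomial factors as (x - 2)^3. The minimal polynomial is ∏(x - λ)^{k_λ} where k_λ is the size of the largest Jordan block at λ.

For λ = 2: rank(A - 2I) = 1, and the largest Jordan block has size 2 (the smallest k with rank((A - 2I)^k) = rank((A - 2I)^(k+1))).

So m_A(x) = (x - 2)^2.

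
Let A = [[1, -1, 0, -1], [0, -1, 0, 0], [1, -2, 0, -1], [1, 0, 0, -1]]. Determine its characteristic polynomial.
χ_A(x) = x^3(x + 1)

xI - A = [[x - 1, 1, 0, 1], [0, x + 1, 0, 0], [-1, 2, x, 1], [-1, 0, 0, x + 1]].

Expanding det(xI - A) along the first row:
det(xI - A) = + (x - 1)·det([[x + 1, 0, 0], [2, x, 1], [0, 0, x + 1]]) - (1)·det([[0, 0, 0], [-1, x, 1], [-1, 0, x + 1]]) + (0)·det([[0, x + 1, 0], [-1, 2, 1], [-1, 0, x + 1]]) - (1)·det([[0, x + 1, 0], [-1, 2, x], [-1, 0, 0]]).

Evaluating gives χ_A(x) = x^4 + x^3 = x^3(x + 1).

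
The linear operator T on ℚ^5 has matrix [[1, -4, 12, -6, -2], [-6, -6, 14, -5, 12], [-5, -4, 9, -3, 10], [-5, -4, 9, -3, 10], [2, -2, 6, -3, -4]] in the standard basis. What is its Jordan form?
The characteristic polynomial is det(xI - A) = x^4(x + 3), so the eigenvalues are -3 (algebraic multiplicity 1), 0 (algebraic multiplicity 4).

For λ = -3: algebraic multiplicity 1 gives one 1×1 block.

For λ = 0: rank(A) = 3, rank(A^2) = 2, rank(A^3) = 1. The eigenspace has dimension 5 - 3 = 2, so there are 2 Jordan blocks; the rank sequence gives block sizes [3, 1].

Assembling the blocks gives the Jordan form J above.

J = [[-3, 0, 0, 0, 0], [0, 0, 1, 0, 0], [0, 0, 0, 1, 0], [0, 0, 0, 0, 0], [0, 0, 0, 0, 0]]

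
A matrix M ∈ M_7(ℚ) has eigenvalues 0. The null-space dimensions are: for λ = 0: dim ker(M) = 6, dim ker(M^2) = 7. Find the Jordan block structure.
Jordan blocks: (0, 2), (0, 1), (0, 1), (0, 1), (0, 1), (0, 1)

λ = 0: successive nullity increments [6, 1] count blocks of size ≥ k; block sizes are [2, 1, 1, 1, 1, 1].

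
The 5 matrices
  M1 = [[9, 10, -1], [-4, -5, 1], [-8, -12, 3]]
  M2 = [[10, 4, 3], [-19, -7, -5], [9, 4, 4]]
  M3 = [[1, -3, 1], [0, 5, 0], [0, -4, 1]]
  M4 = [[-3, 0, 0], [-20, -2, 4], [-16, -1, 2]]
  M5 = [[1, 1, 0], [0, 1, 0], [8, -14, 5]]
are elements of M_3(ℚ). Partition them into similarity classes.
2 classes: {M1, M2, M3, M5}, {M4}

Characteristic polynomials: χ_{M1} = (x - 5)(x - 1)^2, χ_{M2} = (x - 5)(x - 1)^2, χ_{M3} = (x - 5)(x - 1)^2, χ_{M4} = x^2(x + 3), χ_{M5} = (x - 5)(x - 1)^2.

{M1, M2, M3, M5}: invariant factors (x - 5)(x - 1)^2.

{M4}: invariant factors x^2(x + 3).

Matrices are similar if and only if their invariant-factor lists agree; the partition into similarity classes is {M1, M2, M3, M5}, {M4}.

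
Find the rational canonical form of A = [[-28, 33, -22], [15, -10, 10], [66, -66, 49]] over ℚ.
The invariant factors of A (the non-unit diagonal entries of the Smith normal form of xI - A over ℚ[x]) are x - 5, (x - 5)(x - 1), each dividing the next. The characteristic polynomial is their product, (x - 5)^2(x - 1).

The rational canonical form is the block-diagonal matrix of companion matrices C(f_i):
R = [[5, 0, 0], [0, 0, -5], [0, 1, 6]].

R = [[5, 0, 0], [0, 0, -5], [0, 1, 6]]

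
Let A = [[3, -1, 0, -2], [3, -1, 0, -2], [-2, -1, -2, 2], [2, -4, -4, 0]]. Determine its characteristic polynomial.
xI - A = [[x - 3, 1, 0, 2], [-3, x + 1, 0, 2], [2, 1, x + 2, -2], [-2, 4, 4, x]].

Expanding det(xI - A) along the first row:
det(xI - A) = + (x - 3)·det([[x + 1, 0, 2], [1, x + 2, -2], [4, 4, x]]) - (1)·det([[-3, 0, 2], [2, x + 2, -2], [-2, 4, x]]) + (0)·det([[-3, x + 1, 2], [2, 1, -2], [-2, 4, x]]) - (2)·det([[-3, x + 1, 0], [2, 1, x + 2], [-2, 4, 4]]).

Evaluating gives χ_A(x) = x^4.

χ_A(x) = x^4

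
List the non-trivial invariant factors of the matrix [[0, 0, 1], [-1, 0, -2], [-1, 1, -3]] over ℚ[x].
(x + 1)^3

The Jordan structure of A has elementary divisors (x + 1)^3. Arranging the block sizes at each eigenvalue in decreasing order and taking row products gives the invariant factors.

Invariant factors (smallest first, each dividing the next): (x + 1)^3.

Check: the last factor (x + 1)^3 is the minimal polynomial, and the product (x + 1)^3 is the characteristic polynomial.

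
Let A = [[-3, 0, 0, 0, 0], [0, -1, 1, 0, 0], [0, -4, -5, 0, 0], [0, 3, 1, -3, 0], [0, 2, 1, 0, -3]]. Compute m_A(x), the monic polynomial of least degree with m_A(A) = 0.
m_A(x) = (x + 3)^3

The characteristic polynomial factors as (x + 3)^5. The minimal polynomial is ∏(x - λ)^{k_λ} where k_λ is the size of the largest Jordan block at λ.

For λ = -3: rank(A + 3I) = 2, and the largest Jordan block has size 3 (the smallest k with rank((A + 3I)^k) = rank((A + 3I)^(k+1))).

So m_A(x) = (x + 3)^3.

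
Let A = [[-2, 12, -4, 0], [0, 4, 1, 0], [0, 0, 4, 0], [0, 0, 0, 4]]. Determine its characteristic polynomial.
xI - A = [[x + 2, -12, 4, 0], [0, x - 4, -1, 0], [0, 0, x - 4, 0], [0, 0, 0, x - 4]].

Expanding det(xI - A) along the first row:
det(xI - A) = + (x + 2)·det([[x - 4, -1, 0], [0, x - 4, 0], [0, 0, x - 4]]) - (-12)·det([[0, -1, 0], [0, x - 4, 0], [0, 0, x - 4]]) + (4)·det([[0, x - 4, 0], [0, 0, 0], [0, 0, x - 4]]) - (0)·det([[0, x - 4, -1], [0, 0, x - 4], [0, 0, 0]]).

Evaluating gives χ_A(x) = x^4 - 10x^3 + 24x^2 + 32x - 128 = (x - 4)^3(x + 2).

χ_A(x) = (x - 4)^3(x + 2)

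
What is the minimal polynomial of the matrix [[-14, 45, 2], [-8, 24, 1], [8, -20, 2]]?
The characteristic polynomial factors as (x - 4)^3. The minimal polynomial is ∏(x - λ)^{k_λ} where k_λ is the size of the largest Jordan block at λ.

For λ = 4: rank(A - 4I) = 2, and the largest Jordan block has size 3 (the smallest k with rank((A - 4I)^k) = rank((A - 4I)^(k+1))).

So m_A(x) = (x - 4)^3.

m_A(x) = (x - 4)^3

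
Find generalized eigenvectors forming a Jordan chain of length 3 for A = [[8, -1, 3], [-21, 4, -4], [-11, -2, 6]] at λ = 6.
v_1 = [[0, 2, 1]]^T, v_2 = [[1, -8, -4]]^T, v_3 = [[-2, 11, 5]]^T

We seek v_1 ∈ ker((A - 6I)^3) \ ker((A - 6I)^2), then set v_{i+1} = (A - 6I) v_i.

One such chain is v_1 = [[0, 2, 1]]^T, v_2 = [[1, -8, -4]]^T, v_3 = [[-2, 11, 5]]^T. Check: (A - 6I) v_3 = [[0, 0, 0]]^T = 0.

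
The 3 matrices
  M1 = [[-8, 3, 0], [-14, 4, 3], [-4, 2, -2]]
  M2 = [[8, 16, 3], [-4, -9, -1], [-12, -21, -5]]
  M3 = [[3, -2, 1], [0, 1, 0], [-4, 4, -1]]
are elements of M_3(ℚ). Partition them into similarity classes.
Characteristic polynomials: χ_{M1} = (x + 2)^3, χ_{M2} = (x + 2)^3, χ_{M3} = (x - 1)^3.

{M1, M2}: invariant factors (x + 2)^3.

{M3}: invariant factors x - 1, (x - 1)^2.

Matrices are similar if and only if their invariant-factor lists agree; the partition into similarity classes is {M1, M2}, {M3}.

2 classes: {M1, M2}, {M3}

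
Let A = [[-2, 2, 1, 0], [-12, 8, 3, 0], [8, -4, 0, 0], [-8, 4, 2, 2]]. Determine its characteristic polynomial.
χ_A(x) = (x - 2)^4

xI - A = [[x + 2, -2, -1, 0], [12, x - 8, -3, 0], [-8, 4, x, 0], [8, -4, -2, x - 2]].

Expanding det(xI - A) along the first row:
det(xI - A) = + (x + 2)·det([[x - 8, -3, 0], [4, x, 0], [-4, -2, x - 2]]) - (-2)·det([[12, -3, 0], [-8, x, 0], [8, -2, x - 2]]) + (-1)·det([[12, x - 8, 0], [-8, 4, 0], [8, -4, x - 2]]) - (0)·det([[12, x - 8, -3], [-8, 4, x], [8, -4, -2]]).

Evaluating gives χ_A(x) = x^4 - 8x^3 + 24x^2 - 32x + 16 = (x - 2)^4.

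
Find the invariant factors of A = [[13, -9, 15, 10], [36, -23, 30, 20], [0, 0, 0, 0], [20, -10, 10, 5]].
x(x - 5)(x + 5)^2

The Jordan structure of A has elementary divisors (x + 5)^2, x, (x - 5). Arranging the block sizes at each eigenvalue in decreasing order and taking row products gives the invariant factors.

Invariant factors (smallest first, each dividing the next): x(x - 5)(x + 5)^2.

Check: the last factor x(x - 5)(x + 5)^2 is the minimal polynomial, and the product x(x - 5)(x + 5)^2 is the characteristic polynomial.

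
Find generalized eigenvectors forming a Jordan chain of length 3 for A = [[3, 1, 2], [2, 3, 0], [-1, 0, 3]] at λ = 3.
v_1 = [[0, -9, 5]]^T, v_2 = [[1, 0, 0]]^T, v_3 = [[0, 2, -1]]^T

We seek v_1 ∈ ker((A - 3I)^3) \ ker((A - 3I)^2), then set v_{i+1} = (A - 3I) v_i.

One such chain is v_1 = [[0, -9, 5]]^T, v_2 = [[1, 0, 0]]^T, v_3 = [[0, 2, -1]]^T. Check: (A - 3I) v_3 = [[0, 0, 0]]^T = 0.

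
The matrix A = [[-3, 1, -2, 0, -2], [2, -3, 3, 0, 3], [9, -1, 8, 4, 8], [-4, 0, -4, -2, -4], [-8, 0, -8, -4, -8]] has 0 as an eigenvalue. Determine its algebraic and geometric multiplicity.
algebraic multiplicity 1, geometric multiplicity 1

The characteristic polynomial is x(x + 2)^4, so the factor x appears with exponent 1: the algebraic multiplicity is 1.

rank(A) = 4, so the eigenspace has dimension 5 - 4 = 1: the geometric multiplicity is 1.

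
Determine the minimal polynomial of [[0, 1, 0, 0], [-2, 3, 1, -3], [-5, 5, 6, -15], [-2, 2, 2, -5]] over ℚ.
The characteristic polynomial factors as (x - 1)^4. The minimal polynomial is ∏(x - λ)^{k_λ} where k_λ is the size of the largest Jordan block at λ.

For λ = 1: rank(A - I) = 2, and the largest Jordan block has size 3 (the smallest k with rank((A - I)^k) = rank((A - I)^(k+1))).

So m_A(x) = (x - 1)^3.

m_A(x) = (x - 1)^3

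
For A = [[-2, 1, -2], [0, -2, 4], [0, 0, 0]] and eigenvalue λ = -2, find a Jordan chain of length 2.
We seek v_1 ∈ ker((A + 2I)^2) \ ker(A + 2I), then set v_{i+1} = (A + 2I) v_i.

One such chain is v_1 = [[3, 1, 0]]^T, v_2 = [[1, 0, 0]]^T. Check: (A + 2I) v_2 = [[0, 0, 0]]^T = 0.

v_1 = [[3, 1, 0]]^T, v_2 = [[1, 0, 0]]^T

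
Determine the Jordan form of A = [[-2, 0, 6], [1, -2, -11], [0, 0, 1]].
J = [[-2, 1, 0], [0, -2, 0], [0, 0, 1]]

The characteristic polynomial is det(xI - A) = (x - 1)(x + 2)^2, so the eigenvalues are -2 (algebraic multiplicity 2), 1 (algebraic multiplicity 1).

For λ = -2: rank(A + 2I) = 2, rank((A + 2I)^2) = 1. The eigenspace has dimension 3 - 2 = 1, so there is 1 Jordan block; the rank sequence gives block sizes [2].

For λ = 1: algebraic multiplicity 1 gives one 1×1 block.

Assembling the blocks gives the Jordan form J above.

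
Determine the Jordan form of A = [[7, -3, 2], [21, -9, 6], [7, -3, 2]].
J = [[0, 1, 0], [0, 0, 0], [0, 0, 0]]

The characteristic polynomial is det(xI - A) = x^3, so the eigenvalues are 0 (algebraic multiplicity 3).

For λ = 0: rank(A) = 1, rank(A^2) = 0. The eigenspace has dimension 3 - 1 = 2, so there are 2 Jordan blocks; the rank sequence gives block sizes [2, 1].

Assembling the blocks gives the Jordan form J above.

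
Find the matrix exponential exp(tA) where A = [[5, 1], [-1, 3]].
e^{tA} = [[(t + 1)*e^{4*t}, t*e^{4*t}], [-t*e^{4*t}, (1 - t)*e^{4*t}]]

A has Jordan form J = [[4, 1], [0, 4]] with A = PJP^{-1}, so e^{tA} = P e^{tJ} P^{-1}.

For a Jordan block J_k(λ), e^{tJ_k(λ)} = e^{λt} · (I + tN + t^2 N^2/2! + ... + t^{k-1} N^{k-1}/(k-1)!) where N is the nilpotent superdiagonal part.

Assembling the blocks and conjugating back gives the entries of e^{tA} as shown above.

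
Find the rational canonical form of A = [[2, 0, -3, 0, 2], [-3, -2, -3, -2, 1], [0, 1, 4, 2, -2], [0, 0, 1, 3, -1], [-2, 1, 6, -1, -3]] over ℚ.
The invariant factors of A (the non-unit diagonal entries of the Smith normal form of xI - A over ℚ[x]) are x(x^2 - 2x - 1)^2, each dividing the next. The characteristic polynomial is their product, x(x^2 - 2x - 1)^2.

The rational canonical form is the block-diagonal matrix of companion matrices C(f_i):
R = [[0, 0, 0, 0, 0], [1, 0, 0, 0, -1], [0, 1, 0, 0, -4], [0, 0, 1, 0, -2], [0, 0, 0, 1, 4]].

Note the characteristic polynomial does not split into linear factors over ℚ, so A has no Jordan form over ℚ; the rational canonical form exists over any field.

R = [[0, 0, 0, 0, 0], [1, 0, 0, 0, -1], [0, 1, 0, 0, -4], [0, 0, 1, 0, -2], [0, 0, 0, 1, 4]]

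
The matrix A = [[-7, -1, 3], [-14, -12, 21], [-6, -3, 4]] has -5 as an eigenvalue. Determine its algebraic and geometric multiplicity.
algebraic multiplicity 3, geometric multiplicity 2

The characteristic polynomial is (x + 5)^3, so the factor x + 5 appears with exponent 3: the algebraic multiplicity is 3.

rank(A + 5I) = 1, so the eigenspace has dimension 3 - 1 = 2: the geometric multiplicity is 2.

Since 2 < 3, A is not diagonalizable.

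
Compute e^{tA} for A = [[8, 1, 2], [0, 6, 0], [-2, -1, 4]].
A has Jordan form J = [[6, 1, 0], [0, 6, 0], [0, 0, 6]] with A = PJP^{-1}, so e^{tA} = P e^{tJ} P^{-1}.

For a Jordan block J_k(λ), e^{tJ_k(λ)} = e^{λt} · (I + tN + t^2 N^2/2! + ... + t^{k-1} N^{k-1}/(k-1)!) where N is the nilpotent superdiagonal part.

Assembling the blocks and conjugating back gives the entries of e^{tA} as shown above.

e^{tA} = [[(2*t + 1)*e^{6*t}, t*e^{6*t}, 2*t*e^{6*t}], [0, e^{6*t}, 0], [-2*t*e^{6*t}, -t*e^{6*t}, (1 - 2*t)*e^{6*t}]]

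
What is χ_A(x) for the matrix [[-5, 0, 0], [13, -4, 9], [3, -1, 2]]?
χ_A(x) = (x + 1)^2(x + 5)

xI - A = [[x + 5, 0, 0], [-13, x + 4, -9], [-3, 1, x - 2]].

Expanding det(xI - A) along the first row:
det(xI - A) = + (x + 5)·det([[x + 4, -9], [1, x - 2]]) - (0)·det([[-13, -9], [-3, x - 2]]) + (0)·det([[-13, x + 4], [-3, 1]]).

Evaluating gives χ_A(x) = x^3 + 7x^2 + 11x + 5 = (x + 1)^2(x + 5).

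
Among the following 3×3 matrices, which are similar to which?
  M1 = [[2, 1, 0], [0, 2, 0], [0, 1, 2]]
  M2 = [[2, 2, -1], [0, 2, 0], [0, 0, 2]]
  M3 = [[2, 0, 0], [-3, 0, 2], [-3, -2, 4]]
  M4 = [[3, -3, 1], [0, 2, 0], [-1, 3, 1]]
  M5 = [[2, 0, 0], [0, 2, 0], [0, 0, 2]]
2 classes: {M1, M2, M3, M4}, {M5}

Characteristic polynomials: χ_{M1} = (x - 2)^3, χ_{M2} = (x - 2)^3, χ_{M3} = (x - 2)^3, χ_{M4} = (x - 2)^3, χ_{M5} = (x - 2)^3.

{M1, M2, M3, M4}: invariant factors x - 2, (x - 2)^2.

{M5}: invariant factors x - 2, x - 2, x - 2.

Matrices are similar if and only if their invariant-factor lists agree; the partition into similarity classes is {M1, M2, M3, M4}, {M5}.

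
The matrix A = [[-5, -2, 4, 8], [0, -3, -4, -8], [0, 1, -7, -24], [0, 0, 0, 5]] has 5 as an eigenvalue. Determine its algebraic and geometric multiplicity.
The characteristic polynomial is (x - 5)(x + 5)^3, so the factor x - 5 appears with exponent 1: the algebraic multiplicity is 1.

rank(A - 5I) = 3, so the eigenspace has dimension 4 - 3 = 1: the geometric multiplicity is 1.

algebraic multiplicity 1, geometric multiplicity 1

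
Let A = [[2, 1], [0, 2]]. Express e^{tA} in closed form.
A has Jordan form J = [[2, 1], [0, 2]] with A = PJP^{-1}, so e^{tA} = P e^{tJ} P^{-1}.

For a Jordan block J_k(λ), e^{tJ_k(λ)} = e^{λt} · (I + tN + t^2 N^2/2! + ... + t^{k-1} N^{k-1}/(k-1)!) where N is the nilpotent superdiagonal part.

Assembling the blocks and conjugating back gives the entries of e^{tA} as shown above.

e^{tA} = [[e^{2*t}, t*e^{2*t}], [0, e^{2*t}]]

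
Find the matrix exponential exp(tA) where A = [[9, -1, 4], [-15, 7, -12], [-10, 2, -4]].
A has Jordan form J = [[4, 1, 0], [0, 4, 0], [0, 0, 4]] with A = PJP^{-1}, so e^{tA} = P e^{tJ} P^{-1}.

For a Jordan block J_k(λ), e^{tJ_k(λ)} = e^{λt} · (I + tN + t^2 N^2/2! + ... + t^{k-1} N^{k-1}/(k-1)!) where N is the nilpotent superdiagonal part.

Assembling the blocks and conjugating back gives the entries of e^{tA} as shown above.

e^{tA} = [[(5*t + 1)*e^{4*t}, -t*e^{4*t}, 4*t*e^{4*t}], [-15*t*e^{4*t}, (3*t + 1)*e^{4*t}, -12*t*e^{4*t}], [-10*t*e^{4*t}, 2*t*e^{4*t}, (1 - 8*t)*e^{4*t}]]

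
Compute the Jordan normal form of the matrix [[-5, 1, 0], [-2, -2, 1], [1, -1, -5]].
The characteristic polynomial is det(xI - A) = (x + 4)^3, so the eigenvalues are -4 (algebraic multiplicity 3).

For λ = -4: rank(A + 4I) = 2, rank((A + 4I)^2) = 1, rank((A + 4I)^3) = 0. The eigenspace has dimension 3 - 2 = 1, so there is 1 Jordan block; the rank sequence gives block sizes [3].

Assembling the blocks gives the Jordan form J above.

J = [[-4, 1, 0], [0, -4, 1], [0, 0, -4]]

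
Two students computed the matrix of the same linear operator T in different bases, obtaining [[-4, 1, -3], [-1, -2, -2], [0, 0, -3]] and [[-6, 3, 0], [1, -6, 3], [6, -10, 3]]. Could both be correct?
Yes.

Two matrices over a field are similar if and only if they have the same invariant factors.

Both A and B have characteristic polynomial (x + 3)^3 and minimal polynomial (x + 3)^3. Computing further, both have invariant factors (x + 3)^3. Hence A and B are similar.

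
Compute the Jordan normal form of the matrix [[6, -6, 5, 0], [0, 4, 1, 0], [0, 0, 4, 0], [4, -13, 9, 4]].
J = [[4, 1, 0, 0], [0, 4, 1, 0], [0, 0, 4, 0], [0, 0, 0, 6]]

The characteristic polynomial is det(xI - A) = (x - 6)(x - 4)^3, so the eigenvalues are 4 (algebraic multiplicity 3), 6 (algebraic multiplicity 1).

For λ = 4: rank(A - 4I) = 3, rank((A - 4I)^2) = 2, rank((A - 4I)^3) = 1. The eigenspace has dimension 4 - 3 = 1, so there is 1 Jordan block; the rank sequence gives block sizes [3].

For λ = 6: algebraic multiplicity 1 gives one 1×1 block.

Assembling the blocks gives the Jordan form J above.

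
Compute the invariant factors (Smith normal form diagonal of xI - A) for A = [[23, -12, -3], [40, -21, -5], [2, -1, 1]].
(x - 2)^2(x + 1)

The Jordan structure of A has elementary divisors (x + 1), (x - 2)^2. Arranging the block sizes at each eigenvalue in decreasing order and taking row products gives the invariant factors.

Invariant factors (smallest first, each dividing the next): (x - 2)^2(x + 1).

Check: the last factor (x - 2)^2(x + 1) is the minimal polynomial, and the product (x - 2)^2(x + 1) is the characteristic polynomial.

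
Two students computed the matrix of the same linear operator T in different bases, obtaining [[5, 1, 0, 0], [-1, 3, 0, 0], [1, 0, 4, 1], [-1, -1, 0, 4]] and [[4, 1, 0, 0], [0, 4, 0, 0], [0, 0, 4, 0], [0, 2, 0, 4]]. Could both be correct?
No.

Both have characteristic polynomial (x - 4)^4 and minimal polynomial (x - 4)^2. But rank(A - 4I) = 2 for A while rank(B - 4I) = 1 for B, so the number of Jordan blocks at λ = 4 differs. A and B are not similar.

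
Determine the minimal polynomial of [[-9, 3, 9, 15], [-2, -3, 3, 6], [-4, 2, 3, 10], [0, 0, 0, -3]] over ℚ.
The characteristic polynomial factors as (x + 3)^4. The minimal polynomial is ∏(x - λ)^{k_λ} where k_λ is the size of the largest Jordan block at λ.

For λ = -3: rank(A + 3I) = 2, and the largest Jordan block has size 3 (the smallest k with rank((A + 3I)^k) = rank((A + 3I)^(k+1))).

So m_A(x) = (x + 3)^3.

m_A(x) = (x + 3)^3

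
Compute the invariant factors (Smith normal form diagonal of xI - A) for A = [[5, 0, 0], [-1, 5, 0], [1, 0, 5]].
The Jordan structure of A has elementary divisors (x - 5)^2, (x - 5). Arranging the block sizes at each eigenvalue in decreasing order and taking row products gives the invariant factors.

Invariant factors (smallest first, each dividing the next): x - 5, (x - 5)^2.

Check: the last factor (x - 5)^2 is the minimal polynomial, and the product (x - 5)^3 is the characteristic polynomial.

x - 5, (x - 5)^2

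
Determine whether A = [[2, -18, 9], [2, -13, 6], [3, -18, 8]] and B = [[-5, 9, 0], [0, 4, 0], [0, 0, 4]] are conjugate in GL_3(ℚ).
trace(A) = -3 but trace(B) = 3. The trace is a similarity invariant, so A and B are not similar.

No.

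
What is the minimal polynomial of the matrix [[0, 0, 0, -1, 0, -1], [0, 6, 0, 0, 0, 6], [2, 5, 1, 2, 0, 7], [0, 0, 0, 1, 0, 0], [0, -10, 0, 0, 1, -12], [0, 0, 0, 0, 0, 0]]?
The characteristic polynomial factors as x^2(x - 6)(x - 1)^3. The minimal polynomial is ∏(x - λ)^{k_λ} where k_λ is the size of the largest Jordan block at λ.

For λ = 0: rank(A) = 5, and the largest Jordan block has size 2 (the smallest k with rank(A^k) = rank(A^(k+1))).
For λ = 1: rank(A - I) = 3, and the largest Jordan block has size 1 (the smallest k with rank((A - I)^k) = rank((A - I)^(k+1))).
For λ = 6: rank(A - 6I) = 5, and the largest Jordan block has size 1 (the smallest k with rank((A - 6I)^k) = rank((A - 6I)^(k+1))).

So m_A(x) = x^2(x - 6)(x - 1).

m_A(x) = x^2(x - 6)(x - 1)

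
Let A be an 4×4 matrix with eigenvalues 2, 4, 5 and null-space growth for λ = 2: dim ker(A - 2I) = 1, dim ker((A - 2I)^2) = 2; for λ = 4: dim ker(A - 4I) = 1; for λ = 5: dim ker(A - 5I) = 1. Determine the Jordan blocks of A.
Jordan blocks: (2, 2), (4, 1), (5, 1)

λ = 2: successive nullity increments [1, 1] count blocks of size ≥ k; block sizes are [2].
λ = 4: successive nullity increments [1] count blocks of size ≥ k; block sizes are [1].
λ = 5: successive nullity increments [1] count blocks of size ≥ k; block sizes are [1].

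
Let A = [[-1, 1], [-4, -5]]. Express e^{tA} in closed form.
A has Jordan form J = [[-3, 1], [0, -3]] with A = PJP^{-1}, so e^{tA} = P e^{tJ} P^{-1}.

For a Jordan block J_k(λ), e^{tJ_k(λ)} = e^{λt} · (I + tN + t^2 N^2/2! + ... + t^{k-1} N^{k-1}/(k-1)!) where N is the nilpotent superdiagonal part.

Assembling the blocks and conjugating back gives the entries of e^{tA} as shown above.

e^{tA} = [[(2*t + 1)*e^{-3*t}, t*e^{-3*t}], [-4*t*e^{-3*t}, (1 - 2*t)*e^{-3*t}]]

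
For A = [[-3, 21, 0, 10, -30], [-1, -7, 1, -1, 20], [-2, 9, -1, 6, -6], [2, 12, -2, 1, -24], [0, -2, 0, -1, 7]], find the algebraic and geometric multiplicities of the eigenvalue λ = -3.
The characteristic polynomial is (x - 3)^2(x + 3)^3, so the factor x + 3 appears with exponent 3: the algebraic multiplicity is 3.

rank(A + 3I) = 4, so the eigenspace has dimension 5 - 4 = 1: the geometric multiplicity is 1.

Since 1 < 3, A is not diagonalizable.

algebraic multiplicity 3, geometric multiplicity 1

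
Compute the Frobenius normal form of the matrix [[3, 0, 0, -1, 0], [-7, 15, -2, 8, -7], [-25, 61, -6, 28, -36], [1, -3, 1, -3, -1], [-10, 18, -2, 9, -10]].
R = [[0, 0, 0, 0, -3], [1, 0, 0, 0, -7], [0, 1, 0, 0, 1], [0, 0, 1, 0, 7], [0, 0, 0, 1, -1]]

The invariant factors of A (the non-unit diagonal entries of the Smith normal form of xI - A over ℚ[x]) are (x + 3)(x^2 - x - 1)^2, each dividing the next. The characteristic polynomial is their product, (x + 3)(x^2 - x - 1)^2.

The rational canonical form is the block-diagonal matrix of companion matrices C(f_i):
R = [[0, 0, 0, 0, -3], [1, 0, 0, 0, -7], [0, 1, 0, 0, 1], [0, 0, 1, 0, 7], [0, 0, 0, 1, -1]].

Note the characteristic polynomial does not split into linear factors over ℚ, so A has no Jordan form over ℚ; the rational canonical form exists over any field.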